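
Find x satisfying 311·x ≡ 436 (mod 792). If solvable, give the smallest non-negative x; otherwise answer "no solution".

First find gcd(311, 792):
792 = 2×311 + 170
311 = 1×170 + 141
170 = 1×141 + 29
141 = 4×29 + 25
29 = 1×25 + 4
25 = 6×4 + 1
4 = 4×1 + 0
gcd = 1, so a unique solution mod 792 exists.
Back-substitute for the Bézout coefficients:
1 = 25 − 6·4
1 = −6·29 + 7·25
1 = 7·141 − 34·29
1 = −34·170 + 41·141
1 = 41·311 − 75·170
1 = −75·792 + 191·311
So 311·(191) ≡ 1 (mod 792), giving 311⁻¹ ≡ 191.
x ≡ 311⁻¹·436 ≡ 191·436 ≡ 116 (mod 792).

116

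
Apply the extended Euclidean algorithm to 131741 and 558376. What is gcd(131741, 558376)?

Apply Euclid's algorithm to 558376 and 131741:
558376 = 4·131741 + 31412
131741 = 4·31412 + 6093
31412 = 5·6093 + 947
6093 = 6·947 + 411
947 = 2·411 + 125
411 = 3·125 + 36
125 = 3·36 + 17
36 = 2·17 + 2
17 = 8·2 + 1
2 = 2·1 + 0
gcd(131741, 558376) = 1.
Express as a combination:
1 = 17 − 8·2
1 = −8·36 + 17·17
1 = 17·125 − 59·36
1 = −59·411 + 194·125
1 = 194·947 − 447·411
1 = −447·6093 + 2876·947
1 = 2876·31412 − 14827·6093
1 = −14827·131741 + 62184·31412
1 = 62184·558376 − 263563·131741
So 1 = (62184)·558376 + (-263563)·131741.

1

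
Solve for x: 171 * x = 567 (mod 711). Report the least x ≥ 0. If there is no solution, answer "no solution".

First find gcd(171, 711):
711 = 4·171 + 27
171 = 6·27 + 9
27 = 3·9 + 0
gcd = 9 and 9 | 567, so solutions exist. Divide through by 9: 19x ≡ 63 (mod 79).
Now find 19⁻¹ mod 79:
79 = 4×19 + 3
19 = 6×3 + 1
3 = 3×1 + 0
Back-substitute:
1 = 19 − 6·3
1 = −6·79 + 25·19
So 19⁻¹ ≡ 25 (mod 79).
Then x ≡ 25·63 ≡ 74 (mod 79); the smallest non-negative solution is x = 74.

74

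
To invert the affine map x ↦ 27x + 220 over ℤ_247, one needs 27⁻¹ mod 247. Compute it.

183

Extended Euclidean algorithm:
247 = 9*27 + 4
27 = 6*4 + 3
4 = 1*3 + 1
3 = 3*1 + 0
The gcd is 1. Working backward:
1 = 4 − 3
1 = −27 + 7·4
1 = 7·247 − 64·27
So 27·(-64) ≡ 1 (mod 247), and -64 ≡ 183 (mod 247).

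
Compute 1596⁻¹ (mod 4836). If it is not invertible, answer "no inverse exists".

Compute gcd(1596, 4836):
4836 = 3*1596 + 48
1596 = 33*48 + 12
48 = 4*12 + 0
The gcd is 12, not 1, hence no inverse exists.

no inverse exists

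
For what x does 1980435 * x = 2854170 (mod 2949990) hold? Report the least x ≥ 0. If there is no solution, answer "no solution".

70236

First find gcd(1980435, 2949990):
2949990 = 1×1980435 + 969555
1980435 = 2×969555 + 41325
969555 = 23×41325 + 19080
41325 = 2×19080 + 3165
19080 = 6×3165 + 90
3165 = 35×90 + 15
90 = 6×15 + 0
gcd = 15 and 15 | 2854170, so solutions exist. Divide through by 15: 132029x ≡ 190278 (mod 196666).
Now find 132029⁻¹ mod 196666:
196666 = 1*132029 + 64637
132029 = 2*64637 + 2755
64637 = 23*2755 + 1272
2755 = 2*1272 + 211
1272 = 6*211 + 6
211 = 35*6 + 1
6 = 6*1 + 0
Back-substitute:
1 = 211 − 35·6
1 = −35·1272 + 211·211
1 = 211·2755 − 457·1272
1 = −457·64637 + 10722·2755
1 = 10722·132029 − 21901·64637
1 = −21901·196666 + 32623·132029
So 132029⁻¹ ≡ 32623 (mod 196666).
Then x ≡ 32623·190278 ≡ 70236 (mod 196666); the smallest non-negative solution is x = 70236.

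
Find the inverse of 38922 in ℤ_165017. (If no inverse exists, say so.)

Extended Euclidean algorithm:
165017 = 4·38922 + 9329
38922 = 4·9329 + 1606
9329 = 5·1606 + 1299
1606 = 1·1299 + 307
1299 = 4·307 + 71
307 = 4·71 + 23
71 = 3·23 + 2
23 = 11·2 + 1
2 = 2·1 + 0
The gcd is 1. Working backward:
1 = 23 − 11·2
1 = −11·71 + 34·23
1 = 34·307 − 147·71
1 = −147·1299 + 622·307
1 = 622·1606 − 769·1299
1 = −769·9329 + 4467·1606
1 = 4467·38922 − 18637·9329
1 = −18637·165017 + 79015·38922
So 38922·79015 ≡ 1 (mod 165017).

79015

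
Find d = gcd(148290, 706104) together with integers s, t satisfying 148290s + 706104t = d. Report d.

6

Euclidean algorithm:
706104 = 4*148290 + 112944
148290 = 1*112944 + 35346
112944 = 3*35346 + 6906
35346 = 5*6906 + 816
6906 = 8*816 + 378
816 = 2*378 + 60
378 = 6*60 + 18
60 = 3*18 + 6
18 = 3*6 + 0
gcd(148290, 706104) = 6.
Express as a combination:
6 = 60 − 3·18
6 = −3·378 + 19·60
6 = 19·816 − 41·378
6 = −41·6906 + 347·816
6 = 347·35346 − 1776·6906
6 = −1776·112944 + 5675·35346
6 = 5675·148290 − 7451·112944
6 = −7451·706104 + 35479·148290
So 6 = (-7451)·706104 + (35479)·148290.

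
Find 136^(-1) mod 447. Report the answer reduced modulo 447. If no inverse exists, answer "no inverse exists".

424

Run Euclid on (447, 136):
447 = 3·136 + 39
136 = 3·39 + 19
39 = 2·19 + 1
19 = 19·1 + 0
Since gcd(136, 447) = 1, back-substitute to write 1 as a combination:
1 = 39 − 2·19
1 = −2·136 + 7·39
1 = 7·447 − 23·136
Thus 136·(-23) ≡ 1 (mod 447); reducing, -23 mod 447 = 424.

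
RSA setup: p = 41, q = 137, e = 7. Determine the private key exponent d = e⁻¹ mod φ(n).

φ(n) = (p−1)(q−1) = 40·136 = 5440.
Need d with 7·d ≡ 1 (mod 5440). Apply the extended Euclidean algorithm:
5440 = 777·7 + 1
7 = 7·1 + 0
Back-substitute:
1 = 5440 − 777·7
So 7·(-777) ≡ 1 (mod 5440), hence d ≡ -777 ≡ 4663 (mod 5440).

4663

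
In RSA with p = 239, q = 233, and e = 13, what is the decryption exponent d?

21237

φ(n) = (p−1)(q−1) = 238·232 = 55216.
Need d with 13·d ≡ 1 (mod 55216). Apply the extended Euclidean algorithm:
55216 = 4247·13 + 5
13 = 2·5 + 3
5 = 1·3 + 2
3 = 1·2 + 1
2 = 2·1 + 0
Back-substitute:
1 = 3 − 2
1 = −5 + 2·3
1 = 2·13 − 5·5
1 = −5·55216 + 21237·13
So 13·21237 ≡ 1 (mod 55216), hence d = 21237.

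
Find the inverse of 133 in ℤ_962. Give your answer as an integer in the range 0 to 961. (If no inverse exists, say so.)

Run Euclid on (962, 133):
962 = 7·133 + 31
133 = 4·31 + 9
31 = 3·9 + 4
9 = 2·4 + 1
4 = 4·1 + 0
Since gcd(133, 962) = 1, back-substitute to write 1 as a combination:
1 = 9 − 2·4
1 = −2·31 + 7·9
1 = 7·133 − 30·31
1 = −30·962 + 217·133
So 133·217 ≡ 1 (mod 962).

217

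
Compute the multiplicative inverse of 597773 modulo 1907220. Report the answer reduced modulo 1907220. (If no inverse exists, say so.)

Extended Euclidean algorithm:
1907220 = 3×597773 + 113901
597773 = 5×113901 + 28268
113901 = 4×28268 + 829
28268 = 34×829 + 82
829 = 10×82 + 9
82 = 9×9 + 1
9 = 9×1 + 0
gcd = 1, so the inverse exists. Back-substitute:
1 = 82 − 9·9
1 = −9·829 + 91·82
1 = 91·28268 − 3103·829
1 = −3103·113901 + 12503·28268
1 = 12503·597773 − 65618·113901
1 = −65618·1907220 + 209357·597773
So 597773·209357 ≡ 1 (mod 1907220).

209357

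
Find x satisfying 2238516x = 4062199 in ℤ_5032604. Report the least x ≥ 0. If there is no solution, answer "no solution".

gcd(2238516, 5032604):
5032604 = 2*2238516 + 555572
2238516 = 4*555572 + 16228
555572 = 34*16228 + 3820
16228 = 4*3820 + 948
3820 = 4*948 + 28
948 = 33*28 + 24
28 = 1*24 + 4
24 = 6*4 + 0
gcd = 4, but 4 ∤ 4062199, so the congruence has no solution.

no solution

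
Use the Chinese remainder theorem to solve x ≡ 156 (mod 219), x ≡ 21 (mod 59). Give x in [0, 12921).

Write x = 156 + 219·k. Then 219·k ≡ 21 − 156 ≡ 42 (mod 59).
Need 219⁻¹ mod 59. Extended Euclid on (59, 42):
59 = 1*42 + 17
42 = 2*17 + 8
17 = 2*8 + 1
8 = 8*1 + 0
Back-substitute:
1 = 17 − 2·8
1 = −2·42 + 5·17
1 = 5·59 − 7·42
219⁻¹ ≡ 52 (mod 59), so k ≡ 52·42 ≡ 1 (mod 59).
x = 156 + 219·1 = 375.

375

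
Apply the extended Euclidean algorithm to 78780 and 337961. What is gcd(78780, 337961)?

Apply Euclid's algorithm to 337961 and 78780:
337961 = 4*78780 + 22841
78780 = 3*22841 + 10257
22841 = 2*10257 + 2327
10257 = 4*2327 + 949
2327 = 2*949 + 429
949 = 2*429 + 91
429 = 4*91 + 65
91 = 1*65 + 26
65 = 2*26 + 13
26 = 2*13 + 0
gcd(78780, 337961) = 13.
Back-substituting:
13 = 65 − 2·26
13 = −2·91 + 3·65
13 = 3·429 − 14·91
13 = −14·949 + 31·429
13 = 31·2327 − 76·949
13 = −76·10257 + 335·2327
13 = 335·22841 − 746·10257
13 = −746·78780 + 2573·22841
13 = 2573·337961 − 11038·78780
So 13 = (2573)·337961 + (-11038)·78780.

13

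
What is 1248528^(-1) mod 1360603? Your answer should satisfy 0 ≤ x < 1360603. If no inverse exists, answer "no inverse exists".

121911

Extended Euclidean algorithm:
1360603 = 1×1248528 + 112075
1248528 = 11×112075 + 15703
112075 = 7×15703 + 2154
15703 = 7×2154 + 625
2154 = 3×625 + 279
625 = 2×279 + 67
279 = 4×67 + 11
67 = 6×11 + 1
11 = 11×1 + 0
The gcd is 1. Working backward:
1 = 67 − 6·11
1 = −6·279 + 25·67
1 = 25·625 − 56·279
1 = −56·2154 + 193·625
1 = 193·15703 − 1407·2154
1 = −1407·112075 + 10042·15703
1 = 10042·1248528 − 111869·112075
1 = −111869·1360603 + 121911·1248528
So 1248528·121911 ≡ 1 (mod 1360603).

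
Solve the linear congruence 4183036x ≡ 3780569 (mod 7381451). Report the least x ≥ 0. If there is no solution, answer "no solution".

no solution

gcd(4183036, 7381451):
7381451 = 1*4183036 + 3198415
4183036 = 1*3198415 + 984621
3198415 = 3*984621 + 244552
984621 = 4*244552 + 6413
244552 = 38*6413 + 858
6413 = 7*858 + 407
858 = 2*407 + 44
407 = 9*44 + 11
44 = 4*11 + 0
gcd = 11, but 11 ∤ 3780569, so the congruence has no solution.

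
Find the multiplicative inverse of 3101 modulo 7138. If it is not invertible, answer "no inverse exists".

gcd(7138, 3101) by repeated division:
7138 = 2×3101 + 936
3101 = 3×936 + 293
936 = 3×293 + 57
293 = 5×57 + 8
57 = 7×8 + 1
8 = 8×1 + 0
Since gcd(3101, 7138) = 1, back-substitute to write 1 as a combination:
1 = 57 − 7·8
1 = −7·293 + 36·57
1 = 36·936 − 115·293
1 = −115·3101 + 381·936
1 = 381·7138 − 877·3101
So 3101·(-877) ≡ 1 (mod 7138), and -877 ≡ 6261 (mod 7138).

6261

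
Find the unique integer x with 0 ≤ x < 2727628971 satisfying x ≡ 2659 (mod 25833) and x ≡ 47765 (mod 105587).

2232051358

Write x = 2659 + 25833·k. Then 25833·k ≡ 47765 − 2659 ≡ 45106 (mod 105587).
Need 25833⁻¹ mod 105587. Extended Euclid on (105587, 25833):
105587 = 4×25833 + 2255
25833 = 11×2255 + 1028
2255 = 2×1028 + 199
1028 = 5×199 + 33
199 = 6×33 + 1
33 = 33×1 + 0
Back-substitute:
1 = 199 − 6·33
1 = −6·1028 + 31·199
1 = 31·2255 − 68·1028
1 = −68·25833 + 779·2255
1 = 779·105587 − 3184·25833
25833⁻¹ ≡ 102403 (mod 105587), so k ≡ 102403·45106 ≡ 86403 (mod 105587).
x = 2659 + 25833·86403 = 2232051358.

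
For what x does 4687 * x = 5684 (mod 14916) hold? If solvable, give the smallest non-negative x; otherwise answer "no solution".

First find gcd(4687, 14916):
14916 = 3*4687 + 855
4687 = 5*855 + 412
855 = 2*412 + 31
412 = 13*31 + 9
31 = 3*9 + 4
9 = 2*4 + 1
4 = 4*1 + 0
gcd = 1, so a unique solution mod 14916 exists.
Back-substitute for the Bézout coefficients:
1 = 9 − 2·4
1 = −2·31 + 7·9
1 = 7·412 − 93·31
1 = −93·855 + 193·412
1 = 193·4687 − 1058·855
1 = −1058·14916 + 3367·4687
So 4687·(3367) ≡ 1 (mod 14916), giving 4687⁻¹ ≡ 3367.
x ≡ 4687⁻¹·5684 ≡ 3367·5684 ≡ 800 (mod 14916).

800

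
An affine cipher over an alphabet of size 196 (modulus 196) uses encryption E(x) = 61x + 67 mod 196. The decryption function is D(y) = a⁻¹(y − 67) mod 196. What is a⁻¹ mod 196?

Run Euclid on (196, 61):
196 = 3×61 + 13
61 = 4×13 + 9
13 = 1×9 + 4
9 = 2×4 + 1
4 = 4×1 + 0
gcd = 1, so the inverse exists. Back-substitute:
1 = 9 − 2·4
1 = −2·13 + 3·9
1 = 3·61 − 14·13
1 = −14·196 + 45·61
So 61·45 ≡ 1 (mod 196).

45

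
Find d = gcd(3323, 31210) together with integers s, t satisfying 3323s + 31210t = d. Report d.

1

Repeated division:
31210 = 9*3323 + 1303
3323 = 2*1303 + 717
1303 = 1*717 + 586
717 = 1*586 + 131
586 = 4*131 + 62
131 = 2*62 + 7
62 = 8*7 + 6
7 = 1*6 + 1
6 = 6*1 + 0
gcd(3323, 31210) = 1.
Working backward:
1 = 7 − 6
1 = −62 + 9·7
1 = 9·131 − 19·62
1 = −19·586 + 85·131
1 = 85·717 − 104·586
1 = −104·1303 + 189·717
1 = 189·3323 − 482·1303
1 = −482·31210 + 4527·3323
So 1 = (-482)·31210 + (4527)·3323.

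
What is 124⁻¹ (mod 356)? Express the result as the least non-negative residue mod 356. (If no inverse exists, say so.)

Euclidean algorithm on 356, 124:
356 = 2×124 + 108
124 = 1×108 + 16
108 = 6×16 + 12
16 = 1×12 + 4
12 = 3×4 + 0
The gcd is 4, not 1, hence no inverse exists.

no inverse exists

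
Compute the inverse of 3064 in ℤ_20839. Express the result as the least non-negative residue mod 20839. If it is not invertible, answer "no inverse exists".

1095

gcd(20839, 3064) by repeated division:
20839 = 6*3064 + 2455
3064 = 1*2455 + 609
2455 = 4*609 + 19
609 = 32*19 + 1
19 = 19*1 + 0
The gcd is 1. Working backward:
1 = 609 − 32·19
1 = −32·2455 + 129·609
1 = 129·3064 − 161·2455
1 = −161·20839 + 1095·3064
So 3064·1095 ≡ 1 (mod 20839).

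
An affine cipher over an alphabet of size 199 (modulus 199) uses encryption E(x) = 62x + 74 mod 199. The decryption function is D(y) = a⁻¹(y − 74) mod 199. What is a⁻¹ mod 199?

Run Euclid on (199, 62):
199 = 3*62 + 13
62 = 4*13 + 10
13 = 1*10 + 3
10 = 3*3 + 1
3 = 3*1 + 0
gcd = 1, so the inverse exists. Back-substitute:
1 = 10 − 3·3
1 = −3·13 + 4·10
1 = 4·62 − 19·13
1 = −19·199 + 61·62
So 62·61 ≡ 1 (mod 199).

61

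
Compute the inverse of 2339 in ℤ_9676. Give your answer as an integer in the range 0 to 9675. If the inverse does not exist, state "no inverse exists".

Extended Euclidean algorithm:
9676 = 4×2339 + 320
2339 = 7×320 + 99
320 = 3×99 + 23
99 = 4×23 + 7
23 = 3×7 + 2
7 = 3×2 + 1
2 = 2×1 + 0
Since gcd(2339, 9676) = 1, back-substitute to write 1 as a combination:
1 = 7 − 3·2
1 = −3·23 + 10·7
1 = 10·99 − 43·23
1 = −43·320 + 139·99
1 = 139·2339 − 1016·320
1 = −1016·9676 + 4203·2339
So 2339·4203 ≡ 1 (mod 9676).

4203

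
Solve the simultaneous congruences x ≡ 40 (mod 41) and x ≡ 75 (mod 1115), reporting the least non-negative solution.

Write x = 40 + 41·k. Then 41·k ≡ 75 − 40 ≡ 35 (mod 1115).
Need 41⁻¹ mod 1115. Extended Euclid on (1115, 41):
1115 = 27·41 + 8
41 = 5·8 + 1
8 = 8·1 + 0
Back-substitute:
1 = 41 − 5·8
1 = −5·1115 + 136·41
41⁻¹ ≡ 136 (mod 1115), so k ≡ 136·35 ≡ 300 (mod 1115).
x = 40 + 41·300 = 12340.

12340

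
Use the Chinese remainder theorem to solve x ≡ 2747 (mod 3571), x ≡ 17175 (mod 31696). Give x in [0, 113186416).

Write x = 2747 + 3571·k. Then 3571·k ≡ 17175 − 2747 ≡ 14428 (mod 31696).
Need 3571⁻¹ mod 31696. Extended Euclid on (31696, 3571):
31696 = 8·3571 + 3128
3571 = 1·3128 + 443
3128 = 7·443 + 27
443 = 16·27 + 11
27 = 2·11 + 5
11 = 2·5 + 1
5 = 5·1 + 0
Back-substitute:
1 = 11 − 2·5
1 = −2·27 + 5·11
1 = 5·443 − 82·27
1 = −82·3128 + 579·443
1 = 579·3571 − 661·3128
1 = −661·31696 + 5867·3571
3571⁻¹ ≡ 5867 (mod 31696), so k ≡ 5867·14428 ≡ 20756 (mod 31696).
x = 2747 + 3571·20756 = 74122423.

74122423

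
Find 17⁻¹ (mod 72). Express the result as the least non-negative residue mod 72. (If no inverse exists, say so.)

17

Run Euclid on (72, 17):
72 = 4×17 + 4
17 = 4×4 + 1
4 = 4×1 + 0
The gcd is 1. Working backward:
1 = 17 − 4·4
1 = −4·72 + 17·17
So 17·17 ≡ 1 (mod 72).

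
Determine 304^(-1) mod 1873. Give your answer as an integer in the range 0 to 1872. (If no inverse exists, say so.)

191

Extended Euclidean algorithm:
1873 = 6×304 + 49
304 = 6×49 + 10
49 = 4×10 + 9
10 = 1×9 + 1
9 = 9×1 + 0
gcd = 1, so the inverse exists. Back-substitute:
1 = 10 − 9
1 = −49 + 5·10
1 = 5·304 − 31·49
1 = −31·1873 + 191·304
So 304·191 ≡ 1 (mod 1873).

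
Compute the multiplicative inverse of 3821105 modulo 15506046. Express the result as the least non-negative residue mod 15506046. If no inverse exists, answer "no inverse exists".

Run Euclid on (15506046, 3821105):
15506046 = 4×3821105 + 221626
3821105 = 17×221626 + 53463
221626 = 4×53463 + 7774
53463 = 6×7774 + 6819
7774 = 1×6819 + 955
6819 = 7×955 + 134
955 = 7×134 + 17
134 = 7×17 + 15
17 = 1×15 + 2
15 = 7×2 + 1
2 = 2×1 + 0
The gcd is 1. Working backward:
1 = 15 − 7·2
1 = −7·17 + 8·15
1 = 8·134 − 63·17
1 = −63·955 + 449·134
1 = 449·6819 − 3206·955
1 = −3206·7774 + 3655·6819
1 = 3655·53463 − 25136·7774
1 = −25136·221626 + 104199·53463
1 = 104199·3821105 − 1796519·221626
1 = −1796519·15506046 + 7290275·3821105
So 3821105·7290275 ≡ 1 (mod 15506046).

7290275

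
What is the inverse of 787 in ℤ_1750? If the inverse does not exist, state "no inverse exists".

1223

Extended Euclidean algorithm:
1750 = 2·787 + 176
787 = 4·176 + 83
176 = 2·83 + 10
83 = 8·10 + 3
10 = 3·3 + 1
3 = 3·1 + 0
Since gcd(787, 1750) = 1, back-substitute to write 1 as a combination:
1 = 10 − 3·3
1 = −3·83 + 25·10
1 = 25·176 − 53·83
1 = −53·787 + 237·176
1 = 237·1750 − 527·787
So 787·(-527) ≡ 1 (mod 1750), and -527 ≡ 1223 (mod 1750).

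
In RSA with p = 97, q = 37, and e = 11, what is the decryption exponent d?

1571

φ(n) = (p−1)(q−1) = 96·36 = 3456.
Need d with 11·d ≡ 1 (mod 3456). Apply the extended Euclidean algorithm:
3456 = 314·11 + 2
11 = 5·2 + 1
2 = 2·1 + 0
Back-substitute:
1 = 11 − 5·2
1 = −5·3456 + 1571·11
So 11·1571 ≡ 1 (mod 3456), hence d = 1571.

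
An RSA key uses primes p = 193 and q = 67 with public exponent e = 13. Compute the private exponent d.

8773

φ(n) = (p−1)(q−1) = 192·66 = 12672.
Need d with 13·d ≡ 1 (mod 12672). Apply the extended Euclidean algorithm:
12672 = 974*13 + 10
13 = 1*10 + 3
10 = 3*3 + 1
3 = 3*1 + 0
Back-substitute:
1 = 10 − 3·3
1 = −3·13 + 4·10
1 = 4·12672 − 3899·13
So 13·(-3899) ≡ 1 (mod 12672), hence d ≡ -3899 ≡ 8773 (mod 12672).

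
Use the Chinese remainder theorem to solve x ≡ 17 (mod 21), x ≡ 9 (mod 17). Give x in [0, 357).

332

Write x = 17 + 21·k. Then 21·k ≡ 9 − 17 ≡ 9 (mod 17).
Need 21⁻¹ mod 17. Extended Euclid on (17, 4):
17 = 4*4 + 1
4 = 4*1 + 0
Back-substitute:
1 = 17 − 4·4
21⁻¹ ≡ 13 (mod 17), so k ≡ 13·9 ≡ 15 (mod 17).
x = 17 + 21·15 = 332.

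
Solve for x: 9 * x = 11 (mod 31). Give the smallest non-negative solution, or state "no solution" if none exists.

First find gcd(9, 31):
31 = 3·9 + 4
9 = 2·4 + 1
4 = 4·1 + 0
gcd = 1, so a unique solution mod 31 exists.
Back-substitute for the Bézout coefficients:
1 = 9 − 2·4
1 = −2·31 + 7·9
So 9·(7) ≡ 1 (mod 31), giving 9⁻¹ ≡ 7.
x ≡ 9⁻¹·11 ≡ 7·11 ≡ 15 (mod 31).

15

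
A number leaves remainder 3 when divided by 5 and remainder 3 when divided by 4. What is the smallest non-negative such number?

Write x = 3 + 5·k. Then 5·k ≡ 3 − 3 ≡ 0 (mod 4).
Need 5⁻¹ mod 4. Extended Euclid on (4, 1):
4 = 4·1 + 0
5⁻¹ ≡ 1 (mod 4), so k ≡ 1·0 ≡ 0 (mod 4).
x = 3 + 5·0 = 3.

3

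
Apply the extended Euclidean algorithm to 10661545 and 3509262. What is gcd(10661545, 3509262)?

Repeated division:
10661545 = 3*3509262 + 133759
3509262 = 26*133759 + 31528
133759 = 4*31528 + 7647
31528 = 4*7647 + 940
7647 = 8*940 + 127
940 = 7*127 + 51
127 = 2*51 + 25
51 = 2*25 + 1
25 = 25*1 + 0
gcd(10661545, 3509262) = 1.
Working backward:
1 = 51 − 2·25
1 = −2·127 + 5·51
1 = 5·940 − 37·127
1 = −37·7647 + 301·940
1 = 301·31528 − 1241·7647
1 = −1241·133759 + 5265·31528
1 = 5265·3509262 − 138131·133759
1 = −138131·10661545 + 419658·3509262
So 1 = (-138131)·10661545 + (419658)·3509262.

1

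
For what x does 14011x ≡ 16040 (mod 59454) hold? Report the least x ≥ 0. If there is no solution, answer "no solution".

1376

First find gcd(14011, 59454):
59454 = 4×14011 + 3410
14011 = 4×3410 + 371
3410 = 9×371 + 71
371 = 5×71 + 16
71 = 4×16 + 7
16 = 2×7 + 2
7 = 3×2 + 1
2 = 2×1 + 0
gcd = 1, so a unique solution mod 59454 exists.
Back-substitute for the Bézout coefficients:
1 = 7 − 3·2
1 = −3·16 + 7·7
1 = 7·71 − 31·16
1 = −31·371 + 162·71
1 = 162·3410 − 1489·371
1 = −1489·14011 + 6118·3410
1 = 6118·59454 − 25961·14011
So 14011·(-25961) ≡ 1 (mod 59454), giving 14011⁻¹ ≡ 33493.
x ≡ 14011⁻¹·16040 ≡ 33493·16040 ≡ 1376 (mod 59454).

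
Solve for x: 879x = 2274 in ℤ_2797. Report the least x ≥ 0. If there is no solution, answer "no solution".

First find gcd(879, 2797):
2797 = 3·879 + 160
879 = 5·160 + 79
160 = 2·79 + 2
79 = 39·2 + 1
2 = 2·1 + 0
gcd = 1, so a unique solution mod 2797 exists.
Back-substitute for the Bézout coefficients:
1 = 79 − 39·2
1 = −39·160 + 79·79
1 = 79·879 − 434·160
1 = −434·2797 + 1381·879
So 879·(1381) ≡ 1 (mod 2797), giving 879⁻¹ ≡ 1381.
x ≡ 879⁻¹·2274 ≡ 1381·2274 ≡ 2160 (mod 2797).

2160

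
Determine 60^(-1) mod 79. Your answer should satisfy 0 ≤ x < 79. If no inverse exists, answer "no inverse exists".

54

Apply the Euclidean algorithm to 79 and 60:
79 = 1*60 + 19
60 = 3*19 + 3
19 = 6*3 + 1
3 = 3*1 + 0
gcd = 1, so the inverse exists. Back-substitute:
1 = 19 − 6·3
1 = −6·60 + 19·19
1 = 19·79 − 25·60
Thus 60·(-25) ≡ 1 (mod 79); reducing, -25 mod 79 = 54.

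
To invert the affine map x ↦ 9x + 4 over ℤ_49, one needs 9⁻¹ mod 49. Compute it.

11

Run Euclid on (49, 9):
49 = 5·9 + 4
9 = 2·4 + 1
4 = 4·1 + 0
Since gcd(9, 49) = 1, back-substitute to write 1 as a combination:
1 = 9 − 2·4
1 = −2·49 + 11·9
So 9·11 ≡ 1 (mod 49).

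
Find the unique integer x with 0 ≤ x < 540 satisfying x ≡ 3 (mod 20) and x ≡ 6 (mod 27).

Write x = 3 + 20·k. Then 20·k ≡ 6 − 3 ≡ 3 (mod 27).
Need 20⁻¹ mod 27. Extended Euclid on (27, 20):
27 = 1×20 + 7
20 = 2×7 + 6
7 = 1×6 + 1
6 = 6×1 + 0
Back-substitute:
1 = 7 − 6
1 = −20 + 3·7
1 = 3·27 − 4·20
20⁻¹ ≡ 23 (mod 27), so k ≡ 23·3 ≡ 15 (mod 27).
x = 3 + 20·15 = 303.

303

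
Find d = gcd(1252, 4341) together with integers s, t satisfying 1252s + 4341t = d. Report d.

1

Repeated division:
4341 = 3·1252 + 585
1252 = 2·585 + 82
585 = 7·82 + 11
82 = 7·11 + 5
11 = 2·5 + 1
5 = 5·1 + 0
gcd(1252, 4341) = 1.
Back-substituting:
1 = 11 − 2·5
1 = −2·82 + 15·11
1 = 15·585 − 107·82
1 = −107·1252 + 229·585
1 = 229·4341 − 794·1252
So 1 = (229)·4341 + (-794)·1252.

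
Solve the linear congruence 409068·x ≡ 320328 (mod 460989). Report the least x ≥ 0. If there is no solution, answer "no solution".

First find gcd(409068, 460989):
460989 = 1·409068 + 51921
409068 = 7·51921 + 45621
51921 = 1·45621 + 6300
45621 = 7·6300 + 1521
6300 = 4·1521 + 216
1521 = 7·216 + 9
216 = 24·9 + 0
gcd = 9 and 9 | 320328, so solutions exist. Divide through by 9: 45452x ≡ 35592 (mod 51221).
Now find 45452⁻¹ mod 51221:
51221 = 1*45452 + 5769
45452 = 7*5769 + 5069
5769 = 1*5069 + 700
5069 = 7*700 + 169
700 = 4*169 + 24
169 = 7*24 + 1
24 = 24*1 + 0
Back-substitute:
1 = 169 − 7·24
1 = −7·700 + 29·169
1 = 29·5069 − 210·700
1 = −210·5769 + 239·5069
1 = 239·45452 − 1883·5769
1 = −1883·51221 + 2122·45452
So 45452⁻¹ ≡ 2122 (mod 51221).
Then x ≡ 2122·35592 ≡ 26470 (mod 51221); the smallest non-negative solution is x = 26470.

26470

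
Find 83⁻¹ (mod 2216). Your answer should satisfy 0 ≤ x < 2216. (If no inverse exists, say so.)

267

Extended Euclidean algorithm:
2216 = 26·83 + 58
83 = 1·58 + 25
58 = 2·25 + 8
25 = 3·8 + 1
8 = 8·1 + 0
Since gcd(83, 2216) = 1, back-substitute to write 1 as a combination:
1 = 25 − 3·8
1 = −3·58 + 7·25
1 = 7·83 − 10·58
1 = −10·2216 + 267·83
So 83·267 ≡ 1 (mod 2216).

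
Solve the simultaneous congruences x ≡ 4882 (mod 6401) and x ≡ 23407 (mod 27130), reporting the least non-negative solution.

Write x = 4882 + 6401·k. Then 6401·k ≡ 23407 − 4882 ≡ 18525 (mod 27130).
Need 6401⁻¹ mod 27130. Extended Euclid on (27130, 6401):
27130 = 4·6401 + 1526
6401 = 4·1526 + 297
1526 = 5·297 + 41
297 = 7·41 + 10
41 = 4·10 + 1
10 = 10·1 + 0
Back-substitute:
1 = 41 − 4·10
1 = −4·297 + 29·41
1 = 29·1526 − 149·297
1 = −149·6401 + 625·1526
1 = 625·27130 − 2649·6401
6401⁻¹ ≡ 24481 (mod 27130), so k ≡ 24481·18525 ≡ 5445 (mod 27130).
x = 4882 + 6401·5445 = 34858327.

34858327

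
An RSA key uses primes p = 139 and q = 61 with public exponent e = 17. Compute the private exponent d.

φ(n) = (p−1)(q−1) = 138·60 = 8280.
Need d with 17·d ≡ 1 (mod 8280). Apply the extended Euclidean algorithm:
8280 = 487×17 + 1
17 = 17×1 + 0
Back-substitute:
1 = 8280 − 487·17
So 17·(-487) ≡ 1 (mod 8280), hence d ≡ -487 ≡ 7793 (mod 8280).

7793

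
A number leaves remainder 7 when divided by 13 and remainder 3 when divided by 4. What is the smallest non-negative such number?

7

Write x = 7 + 13·k. Then 13·k ≡ 3 − 7 ≡ 0 (mod 4).
Need 13⁻¹ mod 4. Extended Euclid on (4, 1):
4 = 4*1 + 0
13⁻¹ ≡ 1 (mod 4), so k ≡ 1·0 ≡ 0 (mod 4).
x = 7 + 13·0 = 7.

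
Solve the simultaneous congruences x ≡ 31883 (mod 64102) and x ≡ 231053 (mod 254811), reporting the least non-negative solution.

7631310881

Write x = 31883 + 64102·k. Then 64102·k ≡ 231053 − 31883 ≡ 199170 (mod 254811).
Need 64102⁻¹ mod 254811. Extended Euclid on (254811, 64102):
254811 = 3*64102 + 62505
64102 = 1*62505 + 1597
62505 = 39*1597 + 222
1597 = 7*222 + 43
222 = 5*43 + 7
43 = 6*7 + 1
7 = 7*1 + 0
Back-substitute:
1 = 43 − 6·7
1 = −6·222 + 31·43
1 = 31·1597 − 223·222
1 = −223·62505 + 8728·1597
1 = 8728·64102 − 8951·62505
1 = −8951·254811 + 35581·64102
64102⁻¹ ≡ 35581 (mod 254811), so k ≡ 35581·199170 ≡ 119049 (mod 254811).
x = 31883 + 64102·119049 = 7631310881.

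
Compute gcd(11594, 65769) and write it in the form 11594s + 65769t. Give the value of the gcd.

Euclidean algorithm:
65769 = 5*11594 + 7799
11594 = 1*7799 + 3795
7799 = 2*3795 + 209
3795 = 18*209 + 33
209 = 6*33 + 11
33 = 3*11 + 0
gcd(11594, 65769) = 11.
Back-substituting:
11 = 209 − 6·33
11 = −6·3795 + 109·209
11 = 109·7799 − 224·3795
11 = −224·11594 + 333·7799
11 = 333·65769 − 1889·11594
So 11 = (333)·65769 + (-1889)·11594.

11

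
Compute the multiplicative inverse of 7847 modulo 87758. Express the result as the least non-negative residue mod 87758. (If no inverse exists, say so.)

56455

Run Euclid on (87758, 7847):
87758 = 11*7847 + 1441
7847 = 5*1441 + 642
1441 = 2*642 + 157
642 = 4*157 + 14
157 = 11*14 + 3
14 = 4*3 + 2
3 = 1*2 + 1
2 = 2*1 + 0
gcd = 1, so the inverse exists. Back-substitute:
1 = 3 − 2
1 = −14 + 5·3
1 = 5·157 − 56·14
1 = −56·642 + 229·157
1 = 229·1441 − 514·642
1 = −514·7847 + 2799·1441
1 = 2799·87758 − 31303·7847
Thus 7847·(-31303) ≡ 1 (mod 87758); reducing, -31303 mod 87758 = 56455.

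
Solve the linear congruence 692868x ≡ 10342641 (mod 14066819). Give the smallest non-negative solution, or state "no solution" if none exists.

13883565

First find gcd(692868, 14066819):
14066819 = 20×692868 + 209459
692868 = 3×209459 + 64491
209459 = 3×64491 + 15986
64491 = 4×15986 + 547
15986 = 29×547 + 123
547 = 4×123 + 55
123 = 2×55 + 13
55 = 4×13 + 3
13 = 4×3 + 1
3 = 3×1 + 0
gcd = 1, so a unique solution mod 14066819 exists.
Back-substitute for the Bézout coefficients:
1 = 13 − 4·3
1 = −4·55 + 17·13
1 = 17·123 − 38·55
1 = −38·547 + 169·123
1 = 169·15986 − 4939·547
1 = −4939·64491 + 19925·15986
1 = 19925·209459 − 64714·64491
1 = −64714·692868 + 214067·209459
1 = 214067·14066819 − 4346054·692868
So 692868·(-4346054) ≡ 1 (mod 14066819), giving 692868⁻¹ ≡ 9720765.
x ≡ 692868⁻¹·10342641 ≡ 9720765·10342641 ≡ 13883565 (mod 14066819).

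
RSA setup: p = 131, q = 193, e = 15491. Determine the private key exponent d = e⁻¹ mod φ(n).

φ(n) = (p−1)(q−1) = 130·192 = 24960.
Need d with 15491·d ≡ 1 (mod 24960). Apply the extended Euclidean algorithm:
24960 = 1×15491 + 9469
15491 = 1×9469 + 6022
9469 = 1×6022 + 3447
6022 = 1×3447 + 2575
3447 = 1×2575 + 872
2575 = 2×872 + 831
872 = 1×831 + 41
831 = 20×41 + 11
41 = 3×11 + 8
11 = 1×8 + 3
8 = 2×3 + 2
3 = 1×2 + 1
2 = 2×1 + 0
Back-substitute:
1 = 3 − 2
1 = −8 + 3·3
1 = 3·11 − 4·8
1 = −4·41 + 15·11
1 = 15·831 − 304·41
1 = −304·872 + 319·831
1 = 319·2575 − 942·872
1 = −942·3447 + 1261·2575
1 = 1261·6022 − 2203·3447
1 = −2203·9469 + 3464·6022
1 = 3464·15491 − 5667·9469
1 = −5667·24960 + 9131·15491
So 15491·9131 ≡ 1 (mod 24960), hence d = 9131.

9131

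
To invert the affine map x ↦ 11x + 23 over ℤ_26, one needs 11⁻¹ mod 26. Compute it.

19

gcd(26, 11) by repeated division:
26 = 2·11 + 4
11 = 2·4 + 3
4 = 1·3 + 1
3 = 3·1 + 0
Since gcd(11, 26) = 1, back-substitute to write 1 as a combination:
1 = 4 − 3
1 = −11 + 3·4
1 = 3·26 − 7·11
So 11·(-7) ≡ 1 (mod 26), and -7 ≡ 19 (mod 26).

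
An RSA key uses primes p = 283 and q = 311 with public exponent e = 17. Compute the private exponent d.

71993

φ(n) = (p−1)(q−1) = 282·310 = 87420.
Need d with 17·d ≡ 1 (mod 87420). Apply the extended Euclidean algorithm:
87420 = 5142·17 + 6
17 = 2·6 + 5
6 = 1·5 + 1
5 = 5·1 + 0
Back-substitute:
1 = 6 − 5
1 = −17 + 3·6
1 = 3·87420 − 15427·17
So 17·(-15427) ≡ 1 (mod 87420), hence d ≡ -15427 ≡ 71993 (mod 87420).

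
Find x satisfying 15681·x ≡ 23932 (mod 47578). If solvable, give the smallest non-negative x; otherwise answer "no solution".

35616

First find gcd(15681, 47578):
47578 = 3*15681 + 535
15681 = 29*535 + 166
535 = 3*166 + 37
166 = 4*37 + 18
37 = 2*18 + 1
18 = 18*1 + 0
gcd = 1, so a unique solution mod 47578 exists.
Back-substitute for the Bézout coefficients:
1 = 37 − 2·18
1 = −2·166 + 9·37
1 = 9·535 − 29·166
1 = −29·15681 + 850·535
1 = 850·47578 − 2579·15681
So 15681·(-2579) ≡ 1 (mod 47578), giving 15681⁻¹ ≡ 44999.
x ≡ 15681⁻¹·23932 ≡ 44999·23932 ≡ 35616 (mod 47578).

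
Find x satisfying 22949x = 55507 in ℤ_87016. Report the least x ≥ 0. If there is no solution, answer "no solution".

First find gcd(22949, 87016):
87016 = 3·22949 + 18169
22949 = 1·18169 + 4780
18169 = 3·4780 + 3829
4780 = 1·3829 + 951
3829 = 4·951 + 25
951 = 38·25 + 1
25 = 25·1 + 0
gcd = 1, so a unique solution mod 87016 exists.
Back-substitute for the Bézout coefficients:
1 = 951 − 38·25
1 = −38·3829 + 153·951
1 = 153·4780 − 191·3829
1 = −191·18169 + 726·4780
1 = 726·22949 − 917·18169
1 = −917·87016 + 3477·22949
So 22949·(3477) ≡ 1 (mod 87016), giving 22949⁻¹ ≡ 3477.
x ≡ 22949⁻¹·55507 ≡ 3477·55507 ≡ 83367 (mod 87016).

83367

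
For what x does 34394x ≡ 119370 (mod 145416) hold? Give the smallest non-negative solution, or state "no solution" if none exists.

16725

First find gcd(34394, 145416):
145416 = 4·34394 + 7840
34394 = 4·7840 + 3034
7840 = 2·3034 + 1772
3034 = 1·1772 + 1262
1772 = 1·1262 + 510
1262 = 2·510 + 242
510 = 2·242 + 26
242 = 9·26 + 8
26 = 3·8 + 2
8 = 4·2 + 0
gcd = 2 and 2 | 119370, so solutions exist. Divide through by 2: 17197x ≡ 59685 (mod 72708).
Now find 17197⁻¹ mod 72708:
72708 = 4×17197 + 3920
17197 = 4×3920 + 1517
3920 = 2×1517 + 886
1517 = 1×886 + 631
886 = 1×631 + 255
631 = 2×255 + 121
255 = 2×121 + 13
121 = 9×13 + 4
13 = 3×4 + 1
4 = 4×1 + 0
Back-substitute:
1 = 13 − 3·4
1 = −3·121 + 28·13
1 = 28·255 − 59·121
1 = −59·631 + 146·255
1 = 146·886 − 205·631
1 = −205·1517 + 351·886
1 = 351·3920 − 907·1517
1 = −907·17197 + 3979·3920
1 = 3979·72708 − 16823·17197
So 17197·(-16823) ≡ 1 (mod 72708), i.e. 17197⁻¹ ≡ 55885.
Then x ≡ 55885·59685 ≡ 16725 (mod 72708); the smallest non-negative solution is x = 16725.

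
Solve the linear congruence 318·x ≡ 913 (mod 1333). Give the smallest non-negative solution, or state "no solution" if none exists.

First find gcd(318, 1333):
1333 = 4·318 + 61
318 = 5·61 + 13
61 = 4·13 + 9
13 = 1·9 + 4
9 = 2·4 + 1
4 = 4·1 + 0
gcd = 1, so a unique solution mod 1333 exists.
Back-substitute for the Bézout coefficients:
1 = 9 − 2·4
1 = −2·13 + 3·9
1 = 3·61 − 14·13
1 = −14·318 + 73·61
1 = 73·1333 − 306·318
So 318·(-306) ≡ 1 (mod 1333), giving 318⁻¹ ≡ 1027.
x ≡ 318⁻¹·913 ≡ 1027·913 ≡ 552 (mod 1333).

552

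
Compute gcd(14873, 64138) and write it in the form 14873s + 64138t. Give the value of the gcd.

1

Apply Euclid's algorithm to 64138 and 14873:
64138 = 4×14873 + 4646
14873 = 3×4646 + 935
4646 = 4×935 + 906
935 = 1×906 + 29
906 = 31×29 + 7
29 = 4×7 + 1
7 = 7×1 + 0
gcd(14873, 64138) = 1.
Back-substituting:
1 = 29 − 4·7
1 = −4·906 + 125·29
1 = 125·935 − 129·906
1 = −129·4646 + 641·935
1 = 641·14873 − 2052·4646
1 = −2052·64138 + 8849·14873
So 1 = (-2052)·64138 + (8849)·14873.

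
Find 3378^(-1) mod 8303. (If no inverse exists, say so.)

Run Euclid on (8303, 3378):
8303 = 2×3378 + 1547
3378 = 2×1547 + 284
1547 = 5×284 + 127
284 = 2×127 + 30
127 = 4×30 + 7
30 = 4×7 + 2
7 = 3×2 + 1
2 = 2×1 + 0
Since gcd(3378, 8303) = 1, back-substitute to write 1 as a combination:
1 = 7 − 3·2
1 = −3·30 + 13·7
1 = 13·127 − 55·30
1 = −55·284 + 123·127
1 = 123·1547 − 670·284
1 = −670·3378 + 1463·1547
1 = 1463·8303 − 3596·3378
So 3378·(-3596) ≡ 1 (mod 8303), and -3596 ≡ 4707 (mod 8303).

4707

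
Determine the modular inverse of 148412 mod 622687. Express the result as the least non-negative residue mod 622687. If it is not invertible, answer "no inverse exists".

427190

Apply the Euclidean algorithm to 622687 and 148412:
622687 = 4·148412 + 29039
148412 = 5·29039 + 3217
29039 = 9·3217 + 86
3217 = 37·86 + 35
86 = 2·35 + 16
35 = 2·16 + 3
16 = 5·3 + 1
3 = 3·1 + 0
Since gcd(148412, 622687) = 1, back-substitute to write 1 as a combination:
1 = 16 − 5·3
1 = −5·35 + 11·16
1 = 11·86 − 27·35
1 = −27·3217 + 1010·86
1 = 1010·29039 − 9117·3217
1 = −9117·148412 + 46595·29039
1 = 46595·622687 − 195497·148412
Hence 148412⁻¹ ≡ -195497 ≡ 427190 (mod 622687).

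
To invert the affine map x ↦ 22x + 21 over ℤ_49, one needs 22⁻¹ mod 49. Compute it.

Run Euclid on (49, 22):
49 = 2*22 + 5
22 = 4*5 + 2
5 = 2*2 + 1
2 = 2*1 + 0
The gcd is 1. Working backward:
1 = 5 − 2·2
1 = −2·22 + 9·5
1 = 9·49 − 20·22
So 22·(-20) ≡ 1 (mod 49), and -20 ≡ 29 (mod 49).

29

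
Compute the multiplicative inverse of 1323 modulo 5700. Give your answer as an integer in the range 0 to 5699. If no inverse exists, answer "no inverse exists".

Euclidean algorithm on 5700, 1323:
5700 = 4×1323 + 408
1323 = 3×408 + 99
408 = 4×99 + 12
99 = 8×12 + 3
12 = 4×3 + 0
gcd(1323, 5700) = 3 ≠ 1, so 1323 has no multiplicative inverse modulo 5700.

no inverse exists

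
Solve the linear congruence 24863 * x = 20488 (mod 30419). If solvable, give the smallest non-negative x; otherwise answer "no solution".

3785

First find gcd(24863, 30419):
30419 = 1·24863 + 5556
24863 = 4·5556 + 2639
5556 = 2·2639 + 278
2639 = 9·278 + 137
278 = 2·137 + 4
137 = 34·4 + 1
4 = 4·1 + 0
gcd = 1, so a unique solution mod 30419 exists.
Back-substitute for the Bézout coefficients:
1 = 137 − 34·4
1 = −34·278 + 69·137
1 = 69·2639 − 655·278
1 = −655·5556 + 1379·2639
1 = 1379·24863 − 6171·5556
1 = −6171·30419 + 7550·24863
So 24863·(7550) ≡ 1 (mod 30419), giving 24863⁻¹ ≡ 7550.
x ≡ 24863⁻¹·20488 ≡ 7550·20488 ≡ 3785 (mod 30419).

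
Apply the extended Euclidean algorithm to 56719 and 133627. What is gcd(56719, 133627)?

13

Repeated division:
133627 = 2·56719 + 20189
56719 = 2·20189 + 16341
20189 = 1·16341 + 3848
16341 = 4·3848 + 949
3848 = 4·949 + 52
949 = 18·52 + 13
52 = 4·13 + 0
gcd(56719, 133627) = 13.
Working backward:
13 = 949 − 18·52
13 = −18·3848 + 73·949
13 = 73·16341 − 310·3848
13 = −310·20189 + 383·16341
13 = 383·56719 − 1076·20189
13 = −1076·133627 + 2535·56719
So 13 = (-1076)·133627 + (2535)·56719.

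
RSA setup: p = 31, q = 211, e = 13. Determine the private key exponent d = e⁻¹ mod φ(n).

φ(n) = (p−1)(q−1) = 30·210 = 6300.
Need d with 13·d ≡ 1 (mod 6300). Apply the extended Euclidean algorithm:
6300 = 484*13 + 8
13 = 1*8 + 5
8 = 1*5 + 3
5 = 1*3 + 2
3 = 1*2 + 1
2 = 2*1 + 0
Back-substitute:
1 = 3 − 2
1 = −5 + 2·3
1 = 2·8 − 3·5
1 = −3·13 + 5·8
1 = 5·6300 − 2423·13
So 13·(-2423) ≡ 1 (mod 6300), hence d ≡ -2423 ≡ 3877 (mod 6300).

3877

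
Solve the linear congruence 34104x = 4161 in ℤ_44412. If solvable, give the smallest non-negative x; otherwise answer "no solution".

no solution

gcd(34104, 44412):
44412 = 1·34104 + 10308
34104 = 3·10308 + 3180
10308 = 3·3180 + 768
3180 = 4·768 + 108
768 = 7·108 + 12
108 = 9·12 + 0
gcd = 12, but 12 ∤ 4161, so the congruence has no solution.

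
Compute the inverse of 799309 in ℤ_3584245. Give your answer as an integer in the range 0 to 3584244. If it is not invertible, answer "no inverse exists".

Euclidean algorithm on 3584245, 799309:
3584245 = 4×799309 + 387009
799309 = 2×387009 + 25291
387009 = 15×25291 + 7644
25291 = 3×7644 + 2359
7644 = 3×2359 + 567
2359 = 4×567 + 91
567 = 6×91 + 21
91 = 4×21 + 7
21 = 3×7 + 0
gcd(799309, 3584245) = 7 ≠ 1, so 799309 has no multiplicative inverse modulo 3584245.

no inverse exists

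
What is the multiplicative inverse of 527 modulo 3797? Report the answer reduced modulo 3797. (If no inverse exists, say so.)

2918

Apply the Euclidean algorithm to 3797 and 527:
3797 = 7×527 + 108
527 = 4×108 + 95
108 = 1×95 + 13
95 = 7×13 + 4
13 = 3×4 + 1
4 = 4×1 + 0
gcd = 1, so the inverse exists. Back-substitute:
1 = 13 − 3·4
1 = −3·95 + 22·13
1 = 22·108 − 25·95
1 = −25·527 + 122·108
1 = 122·3797 − 879·527
Hence 527⁻¹ ≡ -879 ≡ 2918 (mod 3797).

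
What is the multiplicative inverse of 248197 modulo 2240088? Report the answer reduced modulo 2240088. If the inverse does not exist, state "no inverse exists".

1036861

Extended Euclidean algorithm:
2240088 = 9×248197 + 6315
248197 = 39×6315 + 1912
6315 = 3×1912 + 579
1912 = 3×579 + 175
579 = 3×175 + 54
175 = 3×54 + 13
54 = 4×13 + 2
13 = 6×2 + 1
2 = 2×1 + 0
gcd = 1, so the inverse exists. Back-substitute:
1 = 13 − 6·2
1 = −6·54 + 25·13
1 = 25·175 − 81·54
1 = −81·579 + 268·175
1 = 268·1912 − 885·579
1 = −885·6315 + 2923·1912
1 = 2923·248197 − 114882·6315
1 = −114882·2240088 + 1036861·248197
So 248197·1036861 ≡ 1 (mod 2240088).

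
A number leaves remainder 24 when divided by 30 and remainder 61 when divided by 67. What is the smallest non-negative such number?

2004

Write x = 24 + 30·k. Then 30·k ≡ 61 − 24 ≡ 37 (mod 67).
Need 30⁻¹ mod 67. Extended Euclid on (67, 30):
67 = 2·30 + 7
30 = 4·7 + 2
7 = 3·2 + 1
2 = 2·1 + 0
Back-substitute:
1 = 7 − 3·2
1 = −3·30 + 13·7
1 = 13·67 − 29·30
30⁻¹ ≡ 38 (mod 67), so k ≡ 38·37 ≡ 66 (mod 67).
x = 24 + 30·66 = 2004.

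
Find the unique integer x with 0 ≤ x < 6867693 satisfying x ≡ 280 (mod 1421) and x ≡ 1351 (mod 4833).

2775493

Write x = 280 + 1421·k. Then 1421·k ≡ 1351 − 280 ≡ 1071 (mod 4833).
Need 1421⁻¹ mod 4833. Extended Euclid on (4833, 1421):
4833 = 3·1421 + 570
1421 = 2·570 + 281
570 = 2·281 + 8
281 = 35·8 + 1
8 = 8·1 + 0
Back-substitute:
1 = 281 − 35·8
1 = −35·570 + 71·281
1 = 71·1421 − 177·570
1 = −177·4833 + 602·1421
1421⁻¹ ≡ 602 (mod 4833), so k ≡ 602·1071 ≡ 1953 (mod 4833).
x = 280 + 1421·1953 = 2775493.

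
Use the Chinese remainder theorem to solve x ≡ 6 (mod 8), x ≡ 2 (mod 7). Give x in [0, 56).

30

Write x = 6 + 8·k. Then 8·k ≡ 2 − 6 ≡ 3 (mod 7).
Need 8⁻¹ mod 7. Extended Euclid on (7, 1):
7 = 7×1 + 0
8⁻¹ ≡ 1 (mod 7), so k ≡ 1·3 ≡ 3 (mod 7).
x = 6 + 8·3 = 30.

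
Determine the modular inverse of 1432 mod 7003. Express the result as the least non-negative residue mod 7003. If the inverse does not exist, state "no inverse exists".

1472

Extended Euclidean algorithm:
7003 = 4·1432 + 1275
1432 = 1·1275 + 157
1275 = 8·157 + 19
157 = 8·19 + 5
19 = 3·5 + 4
5 = 1·4 + 1
4 = 4·1 + 0
The gcd is 1. Working backward:
1 = 5 − 4
1 = −19 + 4·5
1 = 4·157 − 33·19
1 = −33·1275 + 268·157
1 = 268·1432 − 301·1275
1 = −301·7003 + 1472·1432
So 1432·1472 ≡ 1 (mod 7003).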